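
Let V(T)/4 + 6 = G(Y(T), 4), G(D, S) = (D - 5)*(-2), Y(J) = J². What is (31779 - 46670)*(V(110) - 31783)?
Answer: 1914491197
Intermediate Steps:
G(D, S) = 10 - 2*D (G(D, S) = (-5 + D)*(-2) = 10 - 2*D)
V(T) = 16 - 8*T² (V(T) = -24 + 4*(10 - 2*T²) = -24 + (40 - 8*T²) = 16 - 8*T²)
(31779 - 46670)*(V(110) - 31783) = (31779 - 46670)*((16 - 8*110²) - 31783) = -14891*((16 - 8*12100) - 31783) = -14891*((16 - 96800) - 31783) = -14891*(-96784 - 31783) = -14891*(-128567) = 1914491197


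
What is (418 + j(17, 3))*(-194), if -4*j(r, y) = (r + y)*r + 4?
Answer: -64408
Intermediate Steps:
j(r, y) = -1 - r*(r + y)/4 (j(r, y) = -((r + y)*r + 4)/4 = -(r*(r + y) + 4)/4 = -(4 + r*(r + y))/4 = -1 - r*(r + y)/4)
(418 + j(17, 3))*(-194) = (418 + (-1 - 1/4*17**2 - 1/4*17*3))*(-194) = (418 + (-1 - 1/4*289 - 51/4))*(-194) = (418 + (-1 - 289/4 - 51/4))*(-194) = (418 - 86)*(-194) = 332*(-194) = -64408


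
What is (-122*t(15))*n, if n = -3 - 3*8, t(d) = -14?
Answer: -46116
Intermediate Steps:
n = -27 (n = -3 - 24 = -27)
(-122*t(15))*n = -122*(-14)*(-27) = 1708*(-27) = -46116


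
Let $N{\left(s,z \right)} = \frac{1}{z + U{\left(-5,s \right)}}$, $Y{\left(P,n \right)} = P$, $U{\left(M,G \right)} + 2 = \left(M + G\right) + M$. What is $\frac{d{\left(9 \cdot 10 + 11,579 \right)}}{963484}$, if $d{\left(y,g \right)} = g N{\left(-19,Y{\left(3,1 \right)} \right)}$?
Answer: $- \frac{579}{26977552} \approx -2.1462 \cdot 10^{-5}$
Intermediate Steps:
$U{\left(M,G \right)} = -2 + G + 2 M$ ($U{\left(M,G \right)} = -2 + \left(\left(M + G\right) + M\right) = -2 + \left(\left(G + M\right) + M\right) = -2 + \left(G + 2 M\right) = -2 + G + 2 M$)
$N{\left(s,z \right)} = \frac{1}{-12 + s + z}$ ($N{\left(s,z \right)} = \frac{1}{z + \left(-2 + s + 2 \left(-5\right)\right)} = \frac{1}{z - \left(12 - s\right)} = \frac{1}{z + \left(-12 + s\right)} = \frac{1}{-12 + s + z}$)
$d{\left(y,g \right)} = - \frac{g}{28}$ ($d{\left(y,g \right)} = \frac{g}{-12 - 19 + 3} = \frac{g}{-28} = g \left(- \frac{1}{28}\right) = - \frac{g}{28}$)
$\frac{d{\left(9 \cdot 10 + 11,579 \right)}}{963484} = \frac{\left(- \frac{1}{28}\right) 579}{963484} = \left(- \frac{579}{28}\right) \frac{1}{963484} = - \frac{579}{26977552}$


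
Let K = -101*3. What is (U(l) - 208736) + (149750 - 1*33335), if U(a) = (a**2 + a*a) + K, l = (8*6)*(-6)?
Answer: 73264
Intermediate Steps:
K = -303
l = -288 (l = 48*(-6) = -288)
U(a) = -303 + 2*a**2 (U(a) = (a**2 + a*a) - 303 = (a**2 + a**2) - 303 = 2*a**2 - 303 = -303 + 2*a**2)
(U(l) - 208736) + (149750 - 1*33335) = ((-303 + 2*(-288)**2) - 208736) + (149750 - 1*33335) = ((-303 + 2*82944) - 208736) + (149750 - 33335) = ((-303 + 165888) - 208736) + 116415 = (165585 - 208736) + 116415 = -43151 + 116415 = 73264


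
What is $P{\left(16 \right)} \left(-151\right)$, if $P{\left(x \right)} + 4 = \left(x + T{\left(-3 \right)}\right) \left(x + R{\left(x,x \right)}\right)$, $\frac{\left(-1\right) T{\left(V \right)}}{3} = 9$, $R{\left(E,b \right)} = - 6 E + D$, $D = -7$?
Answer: $-143903$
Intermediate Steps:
$R{\left(E,b \right)} = -7 - 6 E$ ($R{\left(E,b \right)} = - 6 E - 7 = -7 - 6 E$)
$T{\left(V \right)} = -27$ ($T{\left(V \right)} = \left(-3\right) 9 = -27$)
$P{\left(x \right)} = -4 + \left(-27 + x\right) \left(-7 - 5 x\right)$ ($P{\left(x \right)} = -4 + \left(x - 27\right) \left(x - \left(7 + 6 x\right)\right) = -4 + \left(-27 + x\right) \left(-7 - 5 x\right)$)
$P{\left(16 \right)} \left(-151\right) = \left(185 - 5 \cdot 16^{2} + 128 \cdot 16\right) \left(-151\right) = \left(185 - 1280 + 2048\right) \left(-151\right) = 953 \left(-151\right) = -143903$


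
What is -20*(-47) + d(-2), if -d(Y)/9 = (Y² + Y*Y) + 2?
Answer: 850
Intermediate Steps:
d(Y) = -18 - 18*Y² (d(Y) = -9*((Y² + Y*Y) + 2) = -9*((Y² + Y²) + 2) = -9*(2*Y² + 2) = -9*(2 + 2*Y²) = -18 - 18*Y²)
-20*(-47) + d(-2) = -20*(-47) + (-18 - 18*(-2)²) = 940 + (-18 - 18*4) = 940 + (-18 - 72) = 940 - 90 = 850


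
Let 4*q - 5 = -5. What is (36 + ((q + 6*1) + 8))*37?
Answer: 1850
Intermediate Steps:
q = 0 (q = 5/4 + (¼)*(-5) = 5/4 - 5/4 = 0)
(36 + ((q + 6*1) + 8))*37 = (36 + ((0 + 6*1) + 8))*37 = (36 + ((0 + 6) + 8))*37 = (36 + (6 + 8))*37 = (36 + 14)*37 = 50*37 = 1850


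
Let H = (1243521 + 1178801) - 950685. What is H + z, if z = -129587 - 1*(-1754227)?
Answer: 3096277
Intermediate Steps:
z = 1624640 (z = -129587 + 1754227 = 1624640)
H = 1471637 (H = 2422322 - 950685 = 1471637)
H + z = 1471637 + 1624640 = 3096277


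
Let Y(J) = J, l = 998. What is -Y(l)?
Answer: -998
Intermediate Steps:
-Y(l) = -1*998 = -998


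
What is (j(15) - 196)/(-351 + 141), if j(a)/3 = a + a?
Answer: 53/105 ≈ 0.50476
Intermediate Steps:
j(a) = 6*a (j(a) = 3*(a + a) = 3*(2*a) = 6*a)
(j(15) - 196)/(-351 + 141) = (6*15 - 196)/(-351 + 141) = (90 - 196)/(-210) = -106*(-1/210) = 53/105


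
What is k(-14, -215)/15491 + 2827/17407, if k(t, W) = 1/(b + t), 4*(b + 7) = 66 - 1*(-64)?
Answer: 1007275125/6201992251 ≈ 0.16241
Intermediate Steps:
b = 51/2 (b = -7 + (66 - 1*(-64))/4 = -7 + (66 + 64)/4 = -7 + (¼)*130 = -7 + 65/2 = 51/2 ≈ 25.500)
k(t, W) = 1/(51/2 + t)
k(-14, -215)/15491 + 2827/17407 = (2/(51 + 2*(-14)))/15491 + 2827/17407 = (2/(51 - 28))*(1/15491) + 2827*(1/17407) = (2/23)*(1/15491) + 2827/17407 = 2/356293 + 2827/17407 = 1007275125/6201992251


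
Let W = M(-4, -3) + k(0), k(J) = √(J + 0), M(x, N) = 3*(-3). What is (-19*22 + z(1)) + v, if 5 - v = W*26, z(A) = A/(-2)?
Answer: -359/2 ≈ -179.50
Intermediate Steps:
z(A) = -A/2 (z(A) = A*(-½) = -A/2)
M(x, N) = -9
k(J) = √J
W = -9 (W = -9 + √0 = -9 + 0 = -9)
v = 239 (v = 5 - (-9)*26 = 5 - 1*(-234) = 5 + 234 = 239)
(-19*22 + z(1)) + v = (-19*22 - ½*1) + 239 = (-418 - ½) + 239 = -837/2 + 239 = -359/2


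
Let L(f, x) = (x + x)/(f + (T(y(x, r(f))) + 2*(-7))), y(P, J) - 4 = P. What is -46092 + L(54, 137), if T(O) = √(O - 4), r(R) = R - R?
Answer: -67421636/1463 - 274*√137/1463 ≈ -46087.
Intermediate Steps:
r(R) = 0
y(P, J) = 4 + P
T(O) = √(-4 + O)
L(f, x) = 2*x/(-14 + f + √x) (L(f, x) = (x + x)/(f + (√(-4 + (4 + x)) + 2*(-7))) = (2*x)/(f + (√x - 14)) = (2*x)/(f + (-14 + √x)) = (2*x)/(-14 + f + √x) = 2*x/(-14 + f + √x))
-46092 + L(54, 137) = -46092 + 2*137/(-14 + 54 + √137) = -46092 + 2*137/(40 + √137) = -46092 + 274/(40 + √137)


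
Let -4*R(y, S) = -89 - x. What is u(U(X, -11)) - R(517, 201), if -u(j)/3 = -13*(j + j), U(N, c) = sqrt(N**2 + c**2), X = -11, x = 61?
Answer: -75/2 + 858*sqrt(2) ≈ 1175.9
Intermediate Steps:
u(j) = 78*j (u(j) = -(-39)*(j + j) = -(-39)*2*j = -(-78)*j = 78*j)
R(y, S) = 75/2 (R(y, S) = -(-89 - 1*61)/4 = -(-89 - 61)/4 = -1/4*(-150) = 75/2)
u(U(X, -11)) - R(517, 201) = 78*sqrt((-11)**2 + (-11)**2) - 1*75/2 = 78*sqrt(121 + 121) - 75/2 = 78*sqrt(242) - 75/2 = 78*(11*sqrt(2)) - 75/2 = 858*sqrt(2) - 75/2 = -75/2 + 858*sqrt(2)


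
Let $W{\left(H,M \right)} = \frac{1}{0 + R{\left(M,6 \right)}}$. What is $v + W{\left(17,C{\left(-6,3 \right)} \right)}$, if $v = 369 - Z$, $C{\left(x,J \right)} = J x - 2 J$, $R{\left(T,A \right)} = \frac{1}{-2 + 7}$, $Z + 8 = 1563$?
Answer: $-1181$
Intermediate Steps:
$Z = 1555$ ($Z = -8 + 1563 = 1555$)
$R{\left(T,A \right)} = \frac{1}{5}$
$C{\left(x,J \right)} = - 2 J + J x$
$W{\left(H,M \right)} = 5$ ($W{\left(H,M \right)} = \frac{1}{0 + \frac{1}{5}} = \frac{1}{\frac{1}{5}} = 5$)
$v = -1186$ ($v = 369 - 1555 = -1186$)
$v + W{\left(17,C{\left(-6,3 \right)} \right)} = -1186 + 5 = -1181$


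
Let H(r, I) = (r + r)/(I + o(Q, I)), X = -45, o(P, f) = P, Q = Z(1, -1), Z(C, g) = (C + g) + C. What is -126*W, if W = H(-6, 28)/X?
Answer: -168/145 ≈ -1.1586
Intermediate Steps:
Z(C, g) = g + 2*C
Q = 1 (Q = -1 + 2*1 = -1 + 2 = 1)
H(r, I) = 2*r/(1 + I) (H(r, I) = (r + r)/(I + 1) = (2*r)/(1 + I) = 2*r/(1 + I))
W = 4/435 (W = (2*(-6)/(1 + 28))/(-45) = (2*(-6)/29)*(-1/45) = (2*(-6)*(1/29))*(-1/45) = -12/29*(-1/45) = 4/435 ≈ 0.0091954)
-126*W = -126*4/435 = -168/145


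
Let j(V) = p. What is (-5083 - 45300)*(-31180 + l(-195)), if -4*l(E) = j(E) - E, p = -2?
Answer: 6293491679/4 ≈ 1.5734e+9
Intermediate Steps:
j(V) = -2
l(E) = 1/2 + E/4 (l(E) = -(-2 - E)/4 = 1/2 + E/4)
(-5083 - 45300)*(-31180 + l(-195)) = (-5083 - 45300)*(-31180 + (1/2 + (1/4)*(-195))) = -50383*(-31180 + (1/2 - 195/4)) = -50383*(-31180 - 193/4) = -50383*(-124913/4) = 6293491679/4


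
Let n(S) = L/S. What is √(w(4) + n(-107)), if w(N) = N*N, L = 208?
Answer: 4*√10058/107 ≈ 3.7491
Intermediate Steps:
n(S) = 208/S
w(N) = N²
√(w(4) + n(-107)) = √(4² + 208/(-107)) = √(16 + 208*(-1/107)) = √(16 - 208/107) = √(1504/107) = 4*√10058/107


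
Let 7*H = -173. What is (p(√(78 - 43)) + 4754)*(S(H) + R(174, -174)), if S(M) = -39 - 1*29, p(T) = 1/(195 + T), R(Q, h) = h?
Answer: -4370632651/3799 + 121*√35/18995 ≈ -1.1505e+6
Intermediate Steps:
H = -173/7 (H = (⅐)*(-173) = -173/7 ≈ -24.714)
S(M) = -68 (S(M) = -39 - 29 = -68)
(p(√(78 - 43)) + 4754)*(S(H) + R(174, -174)) = (1/(195 + √(78 - 43)) + 4754)*(-68 - 174) = (1/(195 + √35) + 4754)*(-242) = (4754 + 1/(195 + √35))*(-242) = -1150468 - 242/(195 + √35)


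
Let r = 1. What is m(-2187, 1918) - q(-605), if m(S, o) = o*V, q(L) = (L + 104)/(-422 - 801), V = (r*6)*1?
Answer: 14073783/1223 ≈ 11508.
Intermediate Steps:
V = 6 (V = (1*6)*1 = 6*1 = 6)
q(L) = -104/1223 - L/1223 (q(L) = (104 + L)/(-1223) = (104 + L)*(-1/1223) = -104/1223 - L/1223)
m(S, o) = 6*o (m(S, o) = o*6 = 6*o)
m(-2187, 1918) - q(-605) = 6*1918 - (-104/1223 - 1/1223*(-605)) = 11508 - (-104/1223 + 605/1223) = 11508 - 1*501/1223 = 11508 - 501/1223 = 14073783/1223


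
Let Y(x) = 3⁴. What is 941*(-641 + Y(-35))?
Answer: -526960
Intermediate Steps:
Y(x) = 81
941*(-641 + Y(-35)) = 941*(-641 + 81) = 941*(-560) = -526960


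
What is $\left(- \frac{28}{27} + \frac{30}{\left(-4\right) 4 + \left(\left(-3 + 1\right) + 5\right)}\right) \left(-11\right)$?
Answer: $\frac{12914}{351} \approx 36.792$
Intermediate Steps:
$\left(- \frac{28}{27} + \frac{30}{\left(-4\right) 4 + \left(\left(-3 + 1\right) + 5\right)}\right) \left(-11\right) = \left(\left(-28\right) \frac{1}{27} + \frac{30}{-16 + \left(-2 + 5\right)}\right) \left(-11\right) = \left(- \frac{28}{27} + \frac{30}{-16 + 3}\right) \left(-11\right) = \left(- \frac{28}{27} + \frac{30}{-13}\right) \left(-11\right) = \left(- \frac{28}{27} + 30 \left(- \frac{1}{13}\right)\right) \left(-11\right) = \left(- \frac{28}{27} - \frac{30}{13}\right) \left(-11\right) = \left(- \frac{1174}{351}\right) \left(-11\right) = \frac{12914}{351}$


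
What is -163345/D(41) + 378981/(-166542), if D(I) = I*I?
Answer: -226348537/2276074 ≈ -99.447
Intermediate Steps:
D(I) = I**2
-163345/D(41) + 378981/(-166542) = -163345/(41**2) + 378981/(-166542) = -163345/1681 + 378981*(-1/166542) = -163345*1/1681 - 126327/55514 = -163345/1681 - 126327/55514 = -226348537/2276074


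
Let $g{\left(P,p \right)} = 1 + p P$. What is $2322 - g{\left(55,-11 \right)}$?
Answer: $2926$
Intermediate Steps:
$g{\left(P,p \right)} = 1 + P p$
$2322 - g{\left(55,-11 \right)} = 2322 - \left(1 + 55 \left(-11\right)\right) = 2322 - \left(1 - 605\right) = 2322 - -604 = 2322 + 604 = 2926$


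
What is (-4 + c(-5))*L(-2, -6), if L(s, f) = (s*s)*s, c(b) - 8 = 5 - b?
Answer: -112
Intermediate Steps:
c(b) = 13 - b (c(b) = 8 + (5 - b) = 13 - b)
L(s, f) = s³ (L(s, f) = s²*s = s³)
(-4 + c(-5))*L(-2, -6) = (-4 + (13 - 1*(-5)))*(-2)³ = (-4 + (13 + 5))*(-8) = (-4 + 18)*(-8) = 14*(-8) = -112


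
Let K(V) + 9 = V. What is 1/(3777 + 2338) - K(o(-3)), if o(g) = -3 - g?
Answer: 55036/6115 ≈ 9.0002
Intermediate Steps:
K(V) = -9 + V
1/(3777 + 2338) - K(o(-3)) = 1/(3777 + 2338) - (-9 + (-3 - 1*(-3))) = 1/6115 - (-9 + (-3 + 3)) = 1/6115 - (-9 + 0) = 1/6115 - 1*(-9) = 1/6115 + 9 = 55036/6115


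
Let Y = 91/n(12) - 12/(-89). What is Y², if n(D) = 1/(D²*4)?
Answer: 21762560881296/7921 ≈ 2.7474e+9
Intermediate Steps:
n(D) = 1/(4*D²)
Y = 4665036/89 (Y = 91/(((¼)/12²)) - 12/(-89) = 91/(((¼)*(1/144))) - 12*(-1/89) = 91/(1/576) + 12/89 = 91*576 + 12/89 = 52416 + 12/89 = 4665036/89 ≈ 52416.)
Y² = (4665036/89)² = 21762560881296/7921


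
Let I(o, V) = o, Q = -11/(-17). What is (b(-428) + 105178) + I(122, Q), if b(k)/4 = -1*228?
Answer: 104388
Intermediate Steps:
Q = 11/17 (Q = -11*(-1/17) = 11/17 ≈ 0.64706)
b(k) = -912 (b(k) = 4*(-1*228) = 4*(-228) = -912)
(b(-428) + 105178) + I(122, Q) = (-912 + 105178) + 122 = 104266 + 122 = 104388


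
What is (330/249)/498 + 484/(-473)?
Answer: -906983/888681 ≈ -1.0206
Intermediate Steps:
(330/249)/498 + 484/(-473) = (330*(1/249))*(1/498) + 484*(-1/473) = (110/83)*(1/498) - 44/43 = 55/20667 - 44/43 = -906983/888681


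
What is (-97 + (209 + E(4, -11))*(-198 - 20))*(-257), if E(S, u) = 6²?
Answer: 13751299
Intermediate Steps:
E(S, u) = 36
(-97 + (209 + E(4, -11))*(-198 - 20))*(-257) = (-97 + (209 + 36)*(-198 - 20))*(-257) = (-97 + 245*(-218))*(-257) = (-97 - 53410)*(-257) = -53507*(-257) = 13751299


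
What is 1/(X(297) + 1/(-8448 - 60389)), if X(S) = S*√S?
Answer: 68837/124140422155539536 + 4222032518979*√33/124140422155539536 ≈ 0.00019537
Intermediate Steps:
X(S) = S^(3/2)
1/(X(297) + 1/(-8448 - 60389)) = 1/(297^(3/2) + 1/(-8448 - 60389)) = 1/(891*√33 + 1/(-68837)) = 1/(891*√33 - 1/68837) = 1/(-1/68837 + 891*√33)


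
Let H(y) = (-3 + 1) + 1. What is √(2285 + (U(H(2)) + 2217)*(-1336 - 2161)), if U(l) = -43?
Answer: I*√7600193 ≈ 2756.8*I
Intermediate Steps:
H(y) = -1 (H(y) = -2 + 1 = -1)
√(2285 + (U(H(2)) + 2217)*(-1336 - 2161)) = √(2285 + (-43 + 2217)*(-1336 - 2161)) = √(2285 + 2174*(-3497)) = √(2285 - 7602478) = √(-7600193) = I*√7600193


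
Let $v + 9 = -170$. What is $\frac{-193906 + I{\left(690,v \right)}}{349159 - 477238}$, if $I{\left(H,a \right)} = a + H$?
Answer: $\frac{64465}{42693} \approx 1.51$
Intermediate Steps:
$v = -179$ ($v = -9 - 170 = -179$)
$I{\left(H,a \right)} = H + a$
$\frac{-193906 + I{\left(690,v \right)}}{349159 - 477238} = \frac{-193906 + \left(690 - 179\right)}{349159 - 477238} = \frac{-193906 + 511}{-128079} = \left(-193395\right) \left(- \frac{1}{128079}\right) = \frac{64465}{42693}$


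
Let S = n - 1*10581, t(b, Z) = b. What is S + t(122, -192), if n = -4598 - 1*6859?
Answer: -21916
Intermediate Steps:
n = -11457 (n = -4598 - 6859 = -11457)
S = -22038 (S = -11457 - 1*10581 = -11457 - 10581 = -22038)
S + t(122, -192) = -22038 + 122 = -21916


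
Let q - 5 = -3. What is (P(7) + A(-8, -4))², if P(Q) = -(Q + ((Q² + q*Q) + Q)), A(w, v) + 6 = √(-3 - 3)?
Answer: (83 - I*√6)² ≈ 6883.0 - 406.62*I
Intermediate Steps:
q = 2 (q = 5 - 3 = 2)
A(w, v) = -6 + I*√6 (A(w, v) = -6 + √(-3 - 3) = -6 + √(-6) = -6 + I*√6)
P(Q) = -Q² - 4*Q (P(Q) = -(Q + ((Q² + 2*Q) + Q)) = -(Q + (Q² + 3*Q)) = -(Q² + 4*Q) = -Q² - 4*Q)
(P(7) + A(-8, -4))² = (-1*7*(4 + 7) + (-6 + I*√6))² = (-1*7*11 + (-6 + I*√6))² = (-77 + (-6 + I*√6))² = (-83 + I*√6)²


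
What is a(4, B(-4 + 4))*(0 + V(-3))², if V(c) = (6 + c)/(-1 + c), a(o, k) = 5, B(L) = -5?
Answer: 45/16 ≈ 2.8125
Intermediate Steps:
V(c) = (6 + c)/(-1 + c)
a(4, B(-4 + 4))*(0 + V(-3))² = 5*(0 + (6 - 3)/(-1 - 3))² = 5*(0 + 3/(-4))² = 5*(0 - ¼*3)² = 5*(0 - ¾)² = 5*(-¾)² = 5*(9/16) = 45/16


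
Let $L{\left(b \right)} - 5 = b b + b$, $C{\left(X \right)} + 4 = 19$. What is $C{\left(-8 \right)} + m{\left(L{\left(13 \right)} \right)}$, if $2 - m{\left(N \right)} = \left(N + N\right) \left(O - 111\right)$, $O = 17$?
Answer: $35173$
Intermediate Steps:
$C{\left(X \right)} = 15$ ($C{\left(X \right)} = -4 + 19 = 15$)
$L{\left(b \right)} = 5 + b + b^{2}$ ($L{\left(b \right)} = 5 + \left(b b + b\right) = 5 + \left(b^{2} + b\right) = 5 + \left(b + b^{2}\right) = 5 + b + b^{2}$)
$m{\left(N \right)} = 2 + 188 N$ ($m{\left(N \right)} = 2 - \left(N + N\right) \left(17 - 111\right) = 2 - 2 N \left(-94\right) = 2 - - 188 N = 2 + 188 N$)
$C{\left(-8 \right)} + m{\left(L{\left(13 \right)} \right)} = 15 + \left(2 + 188 \left(5 + 13 + 13^{2}\right)\right) = 15 + \left(2 + 188 \left(5 + 13 + 169\right)\right) = 15 + \left(2 + 188 \cdot 187\right) = 15 + \left(2 + 35156\right) = 15 + 35158 = 35173$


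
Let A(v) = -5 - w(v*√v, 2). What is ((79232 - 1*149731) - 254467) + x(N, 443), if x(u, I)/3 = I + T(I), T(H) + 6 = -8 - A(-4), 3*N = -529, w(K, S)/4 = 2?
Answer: -323640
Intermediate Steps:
w(K, S) = 8 (w(K, S) = 4*2 = 8)
N = -529/3 (N = (⅓)*(-529) = -529/3 ≈ -176.33)
A(v) = -13 (A(v) = -5 - 1*8 = -5 - 8 = -13)
T(H) = -1 (T(H) = -6 + (-8 - 1*(-13)) = -6 + (-8 + 13) = -6 + 5 = -1)
x(u, I) = -3 + 3*I (x(u, I) = 3*(I - 1) = 3*(-1 + I) = -3 + 3*I)
((79232 - 1*149731) - 254467) + x(N, 443) = ((79232 - 1*149731) - 254467) + (-3 + 3*443) = ((79232 - 149731) - 254467) + (-3 + 1329) = (-70499 - 254467) + 1326 = -324966 + 1326 = -323640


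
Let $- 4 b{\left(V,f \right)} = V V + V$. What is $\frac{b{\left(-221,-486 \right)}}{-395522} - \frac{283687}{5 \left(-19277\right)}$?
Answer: $\frac{6669177017}{2242493410} \approx 2.974$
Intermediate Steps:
$b{\left(V,f \right)} = - \frac{V}{4} - \frac{V^{2}}{4}$ ($b{\left(V,f \right)} = - \frac{V V + V}{4} = - \frac{V^{2} + V}{4} = - \frac{V + V^{2}}{4} = - \frac{V}{4} - \frac{V^{2}}{4}$)
$\frac{b{\left(-221,-486 \right)}}{-395522} - \frac{283687}{5 \left(-19277\right)} = \frac{\left(- \frac{1}{4}\right) \left(-221\right) \left(1 - 221\right)}{-395522} - \frac{283687}{5 \left(-19277\right)} = \left(- \frac{1}{4}\right) \left(-221\right) \left(-220\right) \left(- \frac{1}{395522}\right) - \frac{283687}{-96385} = \left(-12155\right) \left(- \frac{1}{395522}\right) - - \frac{283687}{96385} = \frac{715}{23266} + \frac{283687}{96385} = \frac{6669177017}{2242493410}$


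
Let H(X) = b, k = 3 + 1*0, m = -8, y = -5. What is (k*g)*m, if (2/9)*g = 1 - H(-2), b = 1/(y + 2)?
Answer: -144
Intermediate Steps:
k = 3 (k = 3 + 0 = 3)
b = -1/3 (b = 1/(-5 + 2) = 1/(-3) = -1/3 ≈ -0.33333)
H(X) = -1/3
g = 6 (g = 9*(1 - 1*(-1/3))/2 = 9*(1 + 1/3)/2 = (9/2)*(4/3) = 6)
(k*g)*m = (3*6)*(-8) = 18*(-8) = -144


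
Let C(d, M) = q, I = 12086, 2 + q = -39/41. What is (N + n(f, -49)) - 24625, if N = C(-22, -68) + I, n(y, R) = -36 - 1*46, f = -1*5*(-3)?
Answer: -517582/41 ≈ -12624.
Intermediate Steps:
q = -121/41 (q = -2 - 39/41 = -121/41 ≈ -2.9512)
f = 15 (f = -5*(-3) = 15)
C(d, M) = -121/41
n(y, R) = -82 (n(y, R) = -36 - 46 = -82)
N = 495405/41 (N = -121/41 + 12086 = 495405/41 ≈ 12083.)
(N + n(f, -49)) - 24625 = (495405/41 - 82) - 24625 = 492043/41 - 24625 = -517582/41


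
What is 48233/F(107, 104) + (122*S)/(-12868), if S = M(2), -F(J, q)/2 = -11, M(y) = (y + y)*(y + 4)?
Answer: 155149457/70774 ≈ 2192.2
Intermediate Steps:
M(y) = 2*y*(4 + y) (M(y) = (2*y)*(4 + y) = 2*y*(4 + y))
F(J, q) = 22 (F(J, q) = -2*(-11) = 22)
S = 24 (S = 2*2*(4 + 2) = 2*2*6 = 24)
48233/F(107, 104) + (122*S)/(-12868) = 48233/22 + (122*24)/(-12868) = 48233*(1/22) + 2928*(-1/12868) = 48233/22 - 732/3217 = 155149457/70774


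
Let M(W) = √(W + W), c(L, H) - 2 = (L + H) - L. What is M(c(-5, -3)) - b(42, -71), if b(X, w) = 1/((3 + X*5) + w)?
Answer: -1/142 + I*√2 ≈ -0.0070423 + 1.4142*I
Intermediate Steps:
c(L, H) = 2 + H (c(L, H) = 2 + ((L + H) - L) = 2 + ((H + L) - L) = 2 + H)
b(X, w) = 1/(3 + w + 5*X) (b(X, w) = 1/((3 + 5*X) + w) = 1/(3 + w + 5*X))
M(W) = √2*√W (M(W) = √(2*W) = √2*√W)
M(c(-5, -3)) - b(42, -71) = √2*√(2 - 3) - 1/(3 - 71 + 5*42) = √2*√(-1) - 1/(3 - 71 + 210) = √2*I - 1/142 = I*√2 - 1*1/142 = I*√2 - 1/142 = -1/142 + I*√2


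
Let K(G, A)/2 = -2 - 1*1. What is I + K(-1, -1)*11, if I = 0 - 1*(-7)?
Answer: -59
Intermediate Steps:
K(G, A) = -6 (K(G, A) = 2*(-2 - 1*1) = 2*(-2 - 1) = 2*(-3) = -6)
I = 7 (I = 0 + 7 = 7)
I + K(-1, -1)*11 = 7 - 6*11 = 7 - 66 = -59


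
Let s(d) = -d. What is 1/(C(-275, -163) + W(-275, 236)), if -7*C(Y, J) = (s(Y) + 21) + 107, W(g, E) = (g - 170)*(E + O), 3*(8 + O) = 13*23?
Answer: -21/3063254 ≈ -6.8555e-6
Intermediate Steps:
O = 275/3 (O = -8 + (13*23)/3 = -8 + (⅓)*299 = -8 + 299/3 = 275/3 ≈ 91.667)
W(g, E) = (-170 + g)*(275/3 + E) (W(g, E) = (g - 170)*(E + 275/3) = (-170 + g)*(275/3 + E))
C(Y, J) = -128/7 + Y/7 (C(Y, J) = -((-Y + 21) + 107)/7 = -((21 - Y) + 107)/7 = -(128 - Y)/7 = -128/7 + Y/7)
1/(C(-275, -163) + W(-275, 236)) = 1/((-128/7 + (⅐)*(-275)) + (-46750/3 - 170*236 + (275/3)*(-275) + 236*(-275))) = 1/((-128/7 - 275/7) + (-46750/3 - 40120 - 75625/3 - 64900)) = 1/(-403/7 - 437435/3) = 1/(-3063254/21) = -21/3063254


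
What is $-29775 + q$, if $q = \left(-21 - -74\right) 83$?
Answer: $-25376$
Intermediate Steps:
$q = 4399$ ($q = \left(-21 + 74\right) 83 = 53 \cdot 83 = 4399$)
$-29775 + q = -29775 + 4399 = -25376$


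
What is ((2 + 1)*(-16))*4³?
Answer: -3072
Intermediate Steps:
((2 + 1)*(-16))*4³ = (3*(-16))*64 = -48*64 = -3072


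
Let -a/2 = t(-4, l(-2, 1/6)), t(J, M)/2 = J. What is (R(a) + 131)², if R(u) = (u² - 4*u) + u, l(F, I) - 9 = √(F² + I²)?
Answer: 114921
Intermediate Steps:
l(F, I) = 9 + √(F² + I²)
t(J, M) = 2*J
a = 16 (a = -4*(-4) = -2*(-8) = 16)
R(u) = u² - 3*u
(R(a) + 131)² = (16*(-3 + 16) + 131)² = (16*13 + 131)² = (208 + 131)² = 339² = 114921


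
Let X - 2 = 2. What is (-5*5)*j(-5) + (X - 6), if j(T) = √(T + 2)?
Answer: -2 - 25*I*√3 ≈ -2.0 - 43.301*I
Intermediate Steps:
X = 4 (X = 2 + 2 = 4)
j(T) = √(2 + T)
(-5*5)*j(-5) + (X - 6) = (-5*5)*√(2 - 5) + (4 - 6) = -25*I*√3 - 2 = -2 - 25*I*√3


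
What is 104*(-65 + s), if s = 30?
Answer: -3640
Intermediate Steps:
104*(-65 + s) = 104*(-65 + 30) = 104*(-35) = -3640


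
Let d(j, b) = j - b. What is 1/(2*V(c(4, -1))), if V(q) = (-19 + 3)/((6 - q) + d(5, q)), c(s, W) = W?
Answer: -13/32 ≈ -0.40625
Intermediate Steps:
V(q) = -16/(11 - 2*q) (V(q) = (-19 + 3)/((6 - q) + (5 - q)) = -16/(11 - 2*q))
1/(2*V(c(4, -1))) = 1/(2*(16/(-11 + 2*(-1)))) = 1/(2*(16/(-11 - 2))) = 1/(2*(16/(-13))) = 1/(2*(16*(-1/13))) = 1/(2*(-16/13)) = 1/(-32/13) = -13/32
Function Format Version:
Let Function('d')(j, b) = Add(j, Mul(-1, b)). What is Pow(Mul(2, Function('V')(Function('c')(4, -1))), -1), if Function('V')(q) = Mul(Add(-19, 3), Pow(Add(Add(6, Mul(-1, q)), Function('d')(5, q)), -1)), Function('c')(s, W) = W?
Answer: Rational(-13, 32) ≈ -0.40625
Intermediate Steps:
Function('V')(q) = Mul(-16, Pow(Add(11, Mul(-2, q)), -1)) (Function('V')(q) = Mul(Add(-19, 3), Pow(Add(Add(6, Mul(-1, q)), Add(5, Mul(-1, q))), -1)) = Mul(-16, Pow(Add(11, Mul(-2, q)), -1)))
Pow(Mul(2, Function('V')(Function('c')(4, -1))), -1) = Pow(Mul(2, Mul(16, Pow(Add(-11, Mul(2, -1)), -1))), -1) = Pow(Mul(2, Mul(16, Pow(Add(-11, -2), -1))), -1) = Pow(Mul(2, Mul(16, Pow(-13, -1))), -1) = Pow(Mul(2, Mul(16, Rational(-1, 13))), -1) = Pow(Mul(2, Rational(-16, 13)), -1) = Pow(Rational(-32, 13), -1) = Rational(-13, 32)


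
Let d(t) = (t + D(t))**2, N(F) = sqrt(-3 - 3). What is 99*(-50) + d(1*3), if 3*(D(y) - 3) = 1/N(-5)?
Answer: -4950 + (108 - I*sqrt(6))**2/324 ≈ -4914.0 - 1.633*I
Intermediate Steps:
N(F) = I*sqrt(6) (N(F) = sqrt(-6) = I*sqrt(6))
D(y) = 3 - I*sqrt(6)/18 (D(y) = 3 + 1/(3*((I*sqrt(6)))) = 3 + (-I*sqrt(6)/6)/3 = 3 - I*sqrt(6)/18)
d(t) = (3 + t - I*sqrt(6)/18)**2 (d(t) = (t + (3 - I*sqrt(6)/18))**2 = (3 + t - I*sqrt(6)/18)**2)
99*(-50) + d(1*3) = 99*(-50) + (54 + 18*(1*3) - I*sqrt(6))**2/324 = -4950 + (54 + 18*3 - I*sqrt(6))**2/324 = -4950 + (54 + 54 - I*sqrt(6))**2/324 = -4950 + (108 - I*sqrt(6))**2/324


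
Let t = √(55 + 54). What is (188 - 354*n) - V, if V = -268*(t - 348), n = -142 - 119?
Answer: -682 + 268*√109 ≈ 2116.0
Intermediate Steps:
n = -261
t = √109 ≈ 10.440
V = 93264 - 268*√109 (V = -268*(√109 - 348) = -268*(-348 + √109) = 93264 - 268*√109 ≈ 90466.)
(188 - 354*n) - V = (188 - 354*(-261)) - (93264 - 268*√109) = (188 + 92394) + (-93264 + 268*√109) = 92582 + (-93264 + 268*√109) = -682 + 268*√109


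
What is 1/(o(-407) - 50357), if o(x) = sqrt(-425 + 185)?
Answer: -50357/2535827689 - 4*I*sqrt(15)/2535827689 ≈ -1.9858e-5 - 6.1092e-9*I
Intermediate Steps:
o(x) = 4*I*sqrt(15) (o(x) = sqrt(-240) = 4*I*sqrt(15))
1/(o(-407) - 50357) = 1/(4*I*sqrt(15) - 50357) = 1/(-50357 + 4*I*sqrt(15))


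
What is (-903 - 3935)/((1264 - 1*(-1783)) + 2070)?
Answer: -4838/5117 ≈ -0.94548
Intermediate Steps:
(-903 - 3935)/((1264 - 1*(-1783)) + 2070) = -4838/((1264 + 1783) + 2070) = -4838/(3047 + 2070) = -4838/5117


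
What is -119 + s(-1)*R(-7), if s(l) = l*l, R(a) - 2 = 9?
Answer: -108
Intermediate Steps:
R(a) = 11 (R(a) = 2 + 9 = 11)
s(l) = l²
-119 + s(-1)*R(-7) = -119 + (-1)²*11 = -119 + 1*11 = -119 + 11 = -108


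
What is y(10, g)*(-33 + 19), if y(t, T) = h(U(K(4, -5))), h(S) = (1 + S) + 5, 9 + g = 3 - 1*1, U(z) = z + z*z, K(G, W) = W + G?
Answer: -84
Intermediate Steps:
K(G, W) = G + W
U(z) = z + z²
g = -7 (g = -9 + (3 - 1*1) = -9 + (3 - 1) = -9 + 2 = -7)
h(S) = 6 + S
y(t, T) = 6 (y(t, T) = 6 + (4 - 5)*(1 + (4 - 5)) = 6 - (1 - 1) = 6 - 1*0 = 6 + 0 = 6)
y(10, g)*(-33 + 19) = 6*(-33 + 19) = 6*(-14) = -84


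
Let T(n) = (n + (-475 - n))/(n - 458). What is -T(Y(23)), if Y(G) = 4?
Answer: -475/454 ≈ -1.0463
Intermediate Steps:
T(n) = -475/(-458 + n)
-T(Y(23)) = -(-475)/(-458 + 4) = -(-475)/(-454) = -(-475)*(-1)/454 = -1*475/454 = -475/454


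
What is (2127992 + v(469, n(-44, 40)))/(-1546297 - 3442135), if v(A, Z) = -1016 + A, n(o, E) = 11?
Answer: -2127445/4988432 ≈ -0.42648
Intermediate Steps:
(2127992 + v(469, n(-44, 40)))/(-1546297 - 3442135) = (2127992 + (-1016 + 469))/(-1546297 - 3442135) = (2127992 - 547)/(-4988432) = 2127445*(-1/4988432) = -2127445/4988432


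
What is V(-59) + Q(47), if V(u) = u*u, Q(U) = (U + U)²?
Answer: 12317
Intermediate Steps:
Q(U) = 4*U² (Q(U) = (2*U)² = 4*U²)
V(u) = u²
V(-59) + Q(47) = (-59)² + 4*47² = 3481 + 4*2209 = 3481 + 8836 = 12317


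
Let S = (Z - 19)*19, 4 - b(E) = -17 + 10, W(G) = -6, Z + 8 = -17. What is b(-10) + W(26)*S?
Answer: 5027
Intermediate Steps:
Z = -25 (Z = -8 - 17 = -25)
b(E) = 11 (b(E) = 4 - (-17 + 10) = 4 - 1*(-7) = 4 + 7 = 11)
S = -836 (S = (-25 - 19)*19 = -44*19 = -836)
b(-10) + W(26)*S = 11 - 6*(-836) = 11 + 5016 = 5027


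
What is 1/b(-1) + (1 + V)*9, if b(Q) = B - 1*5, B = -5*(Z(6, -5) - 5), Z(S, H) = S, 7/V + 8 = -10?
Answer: 27/5 ≈ 5.4000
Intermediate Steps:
V = -7/18 (V = 7/(-8 - 10) = 7/(-18) = 7*(-1/18) = -7/18 ≈ -0.38889)
B = -5 (B = -5*(6 - 5) = -5*1 = -5)
b(Q) = -10 (b(Q) = -5 - 1*5 = -5 - 5 = -10)
1/b(-1) + (1 + V)*9 = 1/(-10) + (1 - 7/18)*9 = -⅒ + (11/18)*9 = -⅒ + 11/2 = 27/5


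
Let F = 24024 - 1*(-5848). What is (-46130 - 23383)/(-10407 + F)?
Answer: -4089/1145 ≈ -3.5712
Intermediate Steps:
F = 29872 (F = 24024 + 5848 = 29872)
(-46130 - 23383)/(-10407 + F) = (-46130 - 23383)/(-10407 + 29872) = -69513/19465 = -69513*1/19465 = -4089/1145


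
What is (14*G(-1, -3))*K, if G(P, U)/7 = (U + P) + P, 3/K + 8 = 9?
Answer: -1470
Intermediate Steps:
K = 3 (K = 3/(-8 + 9) = 3/1 = 3*1 = 3)
G(P, U) = 7*U + 14*P (G(P, U) = 7*((U + P) + P) = 7*((P + U) + P) = 7*(U + 2*P) = 7*U + 14*P)
(14*G(-1, -3))*K = (14*(7*(-3) + 14*(-1)))*3 = (14*(-21 - 14))*3 = (14*(-35))*3 = -490*3 = -1470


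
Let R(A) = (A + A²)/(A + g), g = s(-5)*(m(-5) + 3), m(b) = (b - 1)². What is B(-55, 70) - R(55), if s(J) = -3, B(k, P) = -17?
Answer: 1013/31 ≈ 32.677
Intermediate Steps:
m(b) = (-1 + b)²
g = -117 (g = -3*((-1 - 5)² + 3) = -3*((-6)² + 3) = -3*(36 + 3) = -3*39 = -117)
R(A) = (A + A²)/(-117 + A) (R(A) = (A + A²)/(A - 117) = (A + A²)/(-117 + A))
B(-55, 70) - R(55) = -17 - 55*(1 + 55)/(-117 + 55) = -17 - 55*56/(-62) = -17 - 55*(-1)*56/62 = -17 - 1*(-1540/31) = -17 + 1540/31 = 1013/31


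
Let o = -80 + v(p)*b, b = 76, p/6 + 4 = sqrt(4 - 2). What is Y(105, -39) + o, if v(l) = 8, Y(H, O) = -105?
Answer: 423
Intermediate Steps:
p = -24 + 6*sqrt(2) (p = -24 + 6*sqrt(4 - 2) = -24 + 6*sqrt(2) ≈ -15.515)
o = 528 (o = -80 + 8*76 = -80 + 608 = 528)
Y(105, -39) + o = -105 + 528 = 423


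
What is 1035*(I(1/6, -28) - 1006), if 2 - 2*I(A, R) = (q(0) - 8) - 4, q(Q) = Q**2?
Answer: -1033965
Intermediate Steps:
I(A, R) = 7 (I(A, R) = 1 - ((0**2 - 8) - 4)/2 = 1 - ((0 - 8) - 4)/2 = 1 - (-8 - 4)/2 = 1 - 1/2*(-12) = 1 + 6 = 7)
1035*(I(1/6, -28) - 1006) = 1035*(7 - 1006) = 1035*(-999) = -1033965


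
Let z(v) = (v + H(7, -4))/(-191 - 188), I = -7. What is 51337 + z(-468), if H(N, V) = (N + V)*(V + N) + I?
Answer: 19457189/379 ≈ 51338.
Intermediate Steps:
H(N, V) = -7 + (N + V)**2 (H(N, V) = (N + V)*(V + N) - 7 = (N + V)*(N + V) - 7 = (N + V)**2 - 7 = -7 + (N + V)**2)
z(v) = -2/379 - v/379 (z(v) = (v + (-7 + (7 - 4)**2))/(-191 - 188) = (v + (-7 + 3**2))/(-379) = (v + (-7 + 9))*(-1/379) = (v + 2)*(-1/379) = (2 + v)*(-1/379) = -2/379 - v/379)
51337 + z(-468) = 51337 + (-2/379 - 1/379*(-468)) = 51337 + (-2/379 + 468/379) = 51337 + 466/379 = 19457189/379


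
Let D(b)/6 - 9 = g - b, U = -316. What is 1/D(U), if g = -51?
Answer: 1/1644 ≈ 0.00060827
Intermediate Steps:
D(b) = -252 - 6*b (D(b) = 54 + 6*(-51 - b) = 54 + (-306 - 6*b) = -252 - 6*b)
1/D(U) = 1/(-252 - 6*(-316)) = 1/(-252 + 1896) = 1/1644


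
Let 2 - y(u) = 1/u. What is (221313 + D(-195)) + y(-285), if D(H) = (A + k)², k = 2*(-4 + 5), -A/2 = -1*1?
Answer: 63079336/285 ≈ 2.2133e+5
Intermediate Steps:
A = 2 (A = -(-2) = -2*(-1) = 2)
y(u) = 2 - 1/u
k = 2 (k = 2*1 = 2)
D(H) = 16 (D(H) = (2 + 2)² = 4² = 16)
(221313 + D(-195)) + y(-285) = (221313 + 16) + (2 - 1/(-285)) = 221329 + (2 - 1*(-1/285)) = 221329 + (2 + 1/285) = 221329 + 571/285 = 63079336/285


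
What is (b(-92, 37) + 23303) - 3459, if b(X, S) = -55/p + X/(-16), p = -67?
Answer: 5319953/268 ≈ 19851.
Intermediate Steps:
b(X, S) = 55/67 - X/16 (b(X, S) = -55/(-67) + X/(-16) = -55*(-1/67) + X*(-1/16) = 55/67 - X/16)
(b(-92, 37) + 23303) - 3459 = ((55/67 - 1/16*(-92)) + 23303) - 3459 = ((55/67 + 23/4) + 23303) - 3459 = (1761/268 + 23303) - 3459 = 6246965/268 - 3459 = 5319953/268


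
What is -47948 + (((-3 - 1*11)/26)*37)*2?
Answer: -623842/13 ≈ -47988.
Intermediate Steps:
-47948 + (((-3 - 1*11)/26)*37)*2 = -47948 + (((-3 - 11)*(1/26))*37)*2 = -47948 + (-14*1/26*37)*2 = -47948 - 7/13*37*2 = -47948 - 259/13*2 = -47948 - 518/13 = -623842/13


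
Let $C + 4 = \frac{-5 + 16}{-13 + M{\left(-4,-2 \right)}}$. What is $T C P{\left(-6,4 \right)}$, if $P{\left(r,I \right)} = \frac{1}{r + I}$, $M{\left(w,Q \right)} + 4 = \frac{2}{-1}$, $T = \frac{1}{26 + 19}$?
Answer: $\frac{29}{570} \approx 0.050877$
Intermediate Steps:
$T = \frac{1}{45} \approx 0.022222$
$M{\left(w,Q \right)} = -6$ ($M{\left(w,Q \right)} = -4 + \frac{2}{-1} = -4 + 2 \left(-1\right) = -4 - 2 = -6$)
$C = - \frac{87}{19}$ ($C = -4 + \frac{-5 + 16}{-13 - 6} = -4 + \frac{11}{-19} = -4 + 11 \left(- \frac{1}{19}\right) = -4 - \frac{11}{19} = - \frac{87}{19} \approx -4.5789$)
$P{\left(r,I \right)} = \frac{1}{I + r}$
$T C P{\left(-6,4 \right)} = \frac{\frac{1}{45} \left(- \frac{87}{19}\right)}{4 - 6} = - \frac{29}{285 \left(-2\right)} = \left(- \frac{29}{285}\right) \left(- \frac{1}{2}\right) = \frac{29}{570}$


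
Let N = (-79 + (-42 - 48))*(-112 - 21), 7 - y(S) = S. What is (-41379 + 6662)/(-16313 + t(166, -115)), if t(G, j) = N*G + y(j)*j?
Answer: -34717/3700839 ≈ -0.0093808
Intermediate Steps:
y(S) = 7 - S
N = 22477 (N = (-79 - 90)*(-133) = -169*(-133) = 22477)
t(G, j) = 22477*G + j*(7 - j) (t(G, j) = 22477*G + (7 - j)*j = 22477*G + j*(7 - j))
(-41379 + 6662)/(-16313 + t(166, -115)) = (-41379 + 6662)/(-16313 + (22477*166 - 1*(-115)*(-7 - 115))) = -34717/(-16313 + (3731182 - 1*(-115)*(-122))) = -34717/(-16313 + (3731182 - 14030)) = -34717/(-16313 + 3717152) = -34717/3700839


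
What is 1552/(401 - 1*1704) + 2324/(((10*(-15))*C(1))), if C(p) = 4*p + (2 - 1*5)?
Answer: -1630486/97725 ≈ -16.684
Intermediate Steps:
C(p) = -3 + 4*p (C(p) = 4*p + (2 - 5) = 4*p - 3 = -3 + 4*p)
1552/(401 - 1*1704) + 2324/(((10*(-15))*C(1))) = 1552/(401 - 1*1704) + 2324/(((10*(-15))*(-3 + 4*1))) = 1552/(401 - 1704) + 2324/((-150*(-3 + 4))) = 1552/(-1303) + 2324/((-150*1)) = 1552*(-1/1303) + 2324/(-150) = -1552/1303 + 2324*(-1/150) = -1552/1303 - 1162/75 = -1630486/97725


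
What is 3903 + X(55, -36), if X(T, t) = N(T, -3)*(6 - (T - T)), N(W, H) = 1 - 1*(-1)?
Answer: 3915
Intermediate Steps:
N(W, H) = 2 (N(W, H) = 1 + 1 = 2)
X(T, t) = 12 (X(T, t) = 2*(6 - (T - T)) = 2*(6 - 1*0) = 2*(6 + 0) = 2*6 = 12)
3903 + X(55, -36) = 3903 + 12 = 3915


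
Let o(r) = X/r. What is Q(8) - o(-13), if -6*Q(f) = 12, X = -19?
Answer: -45/13 ≈ -3.4615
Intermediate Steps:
o(r) = -19/r
Q(f) = -2 (Q(f) = -1/6*12 = -2)
Q(8) - o(-13) = -2 - (-19)/(-13) = -2 - (-19)*(-1)/13 = -2 - 1*19/13 = -2 - 19/13 = -45/13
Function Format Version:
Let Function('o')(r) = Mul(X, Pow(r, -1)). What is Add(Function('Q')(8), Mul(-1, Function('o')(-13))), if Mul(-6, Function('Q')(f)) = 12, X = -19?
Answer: Rational(-45, 13) ≈ -3.4615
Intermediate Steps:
Function('o')(r) = Mul(-19, Pow(r, -1))
Function('Q')(f) = -2 (Function('Q')(f) = Mul(Rational(-1, 6), 12) = -2)
Add(Function('Q')(8), Mul(-1, Function('o')(-13))) = Add(-2, Mul(-1, Mul(-19, Pow(-13, -1)))) = Add(-2, Mul(-1, Mul(-19, Rational(-1, 13)))) = Add(-2, Mul(-1, Rational(19, 13))) = Add(-2, Rational(-19, 13)) = Rational(-45, 13)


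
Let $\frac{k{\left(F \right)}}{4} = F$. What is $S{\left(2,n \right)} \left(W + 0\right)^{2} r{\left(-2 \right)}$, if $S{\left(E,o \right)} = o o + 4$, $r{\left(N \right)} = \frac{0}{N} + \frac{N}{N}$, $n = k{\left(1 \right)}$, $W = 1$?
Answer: $20$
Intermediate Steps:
$k{\left(F \right)} = 4 F$
$n = 4$ ($n = 4 \cdot 1 = 4$)
$r{\left(N \right)} = 1$ ($r{\left(N \right)} = 0 + 1 = 1$)
$S{\left(E,o \right)} = 4 + o^{2}$ ($S{\left(E,o \right)} = o^{2} + 4 = 4 + o^{2}$)
$S{\left(2,n \right)} \left(W + 0\right)^{2} r{\left(-2 \right)} = \left(4 + 4^{2}\right) \left(1 + 0\right)^{2} \cdot 1 = \left(4 + 16\right) 1^{2} \cdot 1 = 20 \cdot 1 \cdot 1 = 20 \cdot 1 = 20$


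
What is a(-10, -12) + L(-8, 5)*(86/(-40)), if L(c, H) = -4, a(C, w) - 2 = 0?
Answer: 53/5 ≈ 10.600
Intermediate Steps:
a(C, w) = 2 (a(C, w) = 2 + 0 = 2)
a(-10, -12) + L(-8, 5)*(86/(-40)) = 2 - 344/(-40) = 2 - 344*(-1)/40 = 2 - 4*(-43/20) = 2 + 43/5 = 53/5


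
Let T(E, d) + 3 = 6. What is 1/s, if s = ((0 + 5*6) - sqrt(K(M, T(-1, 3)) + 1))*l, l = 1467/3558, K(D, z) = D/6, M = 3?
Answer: 23720/292911 + 1186*sqrt(6)/878733 ≈ 0.084286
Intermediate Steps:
T(E, d) = 3 (T(E, d) = -3 + 6 = 3)
K(D, z) = D/6 (K(D, z) = D*(1/6) = D/6)
l = 489/1186 (l = 1467*(1/3558) = 489/1186 ≈ 0.41231)
s = 7335/593 - 489*sqrt(6)/2372 (s = ((0 + 5*6) - sqrt((1/6)*3 + 1))*(489/1186) = ((0 + 30) - sqrt(1/2 + 1))*(489/1186) = (30 - sqrt(3/2))*(489/1186) = (30 - sqrt(6)/2)*(489/1186) = 7335/593 - 489*sqrt(6)/2372 ≈ 11.864)
1/s = 1/(7335/593 - 489*sqrt(6)/2372)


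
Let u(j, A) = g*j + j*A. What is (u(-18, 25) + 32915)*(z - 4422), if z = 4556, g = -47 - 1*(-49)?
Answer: 4345486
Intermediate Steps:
g = 2 (g = -47 + 49 = 2)
u(j, A) = 2*j + A*j (u(j, A) = 2*j + j*A = 2*j + A*j)
(u(-18, 25) + 32915)*(z - 4422) = (-18*(2 + 25) + 32915)*(4556 - 4422) = (-18*27 + 32915)*134 = (-486 + 32915)*134 = 32429*134 = 4345486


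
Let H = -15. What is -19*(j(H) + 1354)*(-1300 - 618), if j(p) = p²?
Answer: 57541918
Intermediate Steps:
-19*(j(H) + 1354)*(-1300 - 618) = -19*((-15)² + 1354)*(-1300 - 618) = -19*(225 + 1354)*(-1918) = -30001*(-1918) = -19*(-3028522) = 57541918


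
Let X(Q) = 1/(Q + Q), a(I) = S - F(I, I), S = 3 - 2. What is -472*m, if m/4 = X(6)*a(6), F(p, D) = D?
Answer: 2360/3 ≈ 786.67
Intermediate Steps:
S = 1
a(I) = 1 - I
X(Q) = 1/(2*Q)
m = -5/3 (m = 4*(((1/2)/6)*(1 - 1*6)) = 4*(((1/2)*(1/6))*(1 - 6)) = 4*((1/12)*(-5)) = 4*(-5/12) = -5/3 ≈ -1.6667)
-472*m = -472*(-5/3) = 2360/3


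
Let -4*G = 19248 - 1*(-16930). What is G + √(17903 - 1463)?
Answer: -18089/2 + 2*√4110 ≈ -8916.3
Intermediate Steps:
G = -18089/2 (G = -(19248 - 1*(-16930))/4 = -(19248 + 16930)/4 = -¼*36178 = -18089/2 ≈ -9044.5)
G + √(17903 - 1463) = -18089/2 + √(17903 - 1463) = -18089/2 + √16440 = -18089/2 + 2*√4110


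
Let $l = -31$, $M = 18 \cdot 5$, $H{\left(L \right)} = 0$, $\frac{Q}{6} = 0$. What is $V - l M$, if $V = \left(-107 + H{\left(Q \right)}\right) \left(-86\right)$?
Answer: $11992$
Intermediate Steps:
$Q = 0$ ($Q = 6 \cdot 0 = 0$)
$M = 90$
$V = 9202$ ($V = \left(-107 + 0\right) \left(-86\right) = \left(-107\right) \left(-86\right) = 9202$)
$V - l M = 9202 - \left(-31\right) 90 = 9202 - -2790 = 9202 + 2790 = 11992$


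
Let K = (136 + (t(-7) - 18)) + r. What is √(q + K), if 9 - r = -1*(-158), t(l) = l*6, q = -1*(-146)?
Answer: √73 ≈ 8.5440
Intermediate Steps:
q = 146
t(l) = 6*l
r = -149 (r = 9 - (-1)*(-158) = 9 - 1*158 = 9 - 158 = -149)
K = -73 (K = (136 + (6*(-7) - 18)) - 149 = (136 + (-42 - 18)) - 149 = (136 - 60) - 149 = 76 - 149 = -73)
√(q + K) = √(146 - 73) = √73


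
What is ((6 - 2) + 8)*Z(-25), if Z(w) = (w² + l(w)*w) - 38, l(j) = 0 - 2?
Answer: 7644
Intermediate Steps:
l(j) = -2
Z(w) = -38 + w² - 2*w (Z(w) = (w² - 2*w) - 38 = -38 + w² - 2*w)
((6 - 2) + 8)*Z(-25) = ((6 - 2) + 8)*(-38 + (-25)² - 2*(-25)) = (4 + 8)*(-38 + 625 + 50) = 12*637 = 7644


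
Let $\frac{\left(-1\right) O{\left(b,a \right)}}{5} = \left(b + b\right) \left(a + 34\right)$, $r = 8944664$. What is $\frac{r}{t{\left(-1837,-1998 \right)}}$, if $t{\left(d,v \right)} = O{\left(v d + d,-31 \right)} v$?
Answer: $\frac{2236166}{54972307665} \approx 4.0678 \cdot 10^{-5}$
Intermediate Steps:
$O{\left(b,a \right)} = - 10 b \left(34 + a\right)$ ($O{\left(b,a \right)} = - 5 \left(b + b\right) \left(a + 34\right) = - 5 \cdot 2 b \left(34 + a\right) = - 10 b \left(34 + a\right)$)
$t{\left(d,v \right)} = v \left(- 30 d - 30 d v\right)$ ($t{\left(d,v \right)} = - 10 \left(v d + d\right) \left(34 - 31\right) v = \left(-10\right) \left(d v + d\right) 3 v = \left(-10\right) \left(d + d v\right) 3 v = \left(- 30 d - 30 d v\right) v = v \left(- 30 d - 30 d v\right)$)
$\frac{r}{t{\left(-1837,-1998 \right)}} = \frac{8944664}{\left(-30\right) \left(-1837\right) \left(-1998\right) \left(1 - 1998\right)} = \frac{8944664}{\left(-30\right) \left(-1837\right) \left(-1998\right) \left(-1997\right)} = \frac{8944664}{219889230660} = 8944664 \cdot \frac{1}{219889230660} = \frac{2236166}{54972307665}$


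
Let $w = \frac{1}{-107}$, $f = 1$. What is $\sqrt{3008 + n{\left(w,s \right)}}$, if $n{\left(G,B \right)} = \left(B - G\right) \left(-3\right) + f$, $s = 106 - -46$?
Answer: $\frac{12 \sqrt{202979}}{107} \approx 50.527$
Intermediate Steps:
$w = - \frac{1}{107} \approx -0.0093458$
$s = 152$ ($s = 106 + 46 = 152$)
$n{\left(G,B \right)} = 1 - 3 B + 3 G$ ($n{\left(G,B \right)} = \left(B - G\right) \left(-3\right) + 1 = \left(- 3 B + 3 G\right) + 1 = 1 - 3 B + 3 G$)
$\sqrt{3008 + n{\left(w,s \right)}} = \sqrt{3008 + \left(1 - 456 + 3 \left(- \frac{1}{107}\right)\right)} = \sqrt{3008 - \frac{48688}{107}} = \sqrt{\frac{273168}{107}} = \frac{12 \sqrt{202979}}{107}$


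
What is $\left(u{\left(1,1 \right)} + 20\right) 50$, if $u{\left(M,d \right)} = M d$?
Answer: $1050$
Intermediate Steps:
$\left(u{\left(1,1 \right)} + 20\right) 50 = \left(1 \cdot 1 + 20\right) 50 = \left(1 + 20\right) 50 = 21 \cdot 50 = 1050$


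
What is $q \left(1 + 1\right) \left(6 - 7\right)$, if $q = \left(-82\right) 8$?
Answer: $1312$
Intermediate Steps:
$q = -656$
$q \left(1 + 1\right) \left(6 - 7\right) = - 656 \left(1 + 1\right) \left(6 - 7\right) = - 656 \cdot 2 \left(-1\right) = \left(-656\right) \left(-2\right) = 1312$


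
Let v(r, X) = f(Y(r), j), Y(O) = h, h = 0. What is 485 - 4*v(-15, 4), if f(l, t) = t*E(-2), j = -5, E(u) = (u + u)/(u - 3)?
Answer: 501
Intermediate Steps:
E(u) = 2*u/(-3 + u) (E(u) = (2*u)/(-3 + u) = 2*u/(-3 + u))
Y(O) = 0
f(l, t) = 4*t/5 (f(l, t) = t*(2*(-2)/(-3 - 2)) = t*(2*(-2)/(-5)) = t*(2*(-2)*(-⅕)) = t*(⅘) = 4*t/5)
v(r, X) = -4 (v(r, X) = (⅘)*(-5) = -4)
485 - 4*v(-15, 4) = 485 - 4*(-4) = 485 + 16 = 501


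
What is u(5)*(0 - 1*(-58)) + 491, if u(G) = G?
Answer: 781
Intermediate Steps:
u(5)*(0 - 1*(-58)) + 491 = 5*(0 - 1*(-58)) + 491 = 5*(0 + 58) + 491 = 5*58 + 491 = 290 + 491 = 781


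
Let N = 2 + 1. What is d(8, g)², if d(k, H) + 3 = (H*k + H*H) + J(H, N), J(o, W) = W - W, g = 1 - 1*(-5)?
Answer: 6561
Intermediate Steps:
N = 3
g = 6 (g = 1 + 5 = 6)
J(o, W) = 0
d(k, H) = -3 + H² + H*k (d(k, H) = -3 + ((H*k + H*H) + 0) = -3 + ((H*k + H²) + 0) = -3 + ((H² + H*k) + 0) = -3 + (H² + H*k) = -3 + H² + H*k)
d(8, g)² = (-3 + 6² + 6*8)² = (-3 + 36 + 48)² = 81² = 6561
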